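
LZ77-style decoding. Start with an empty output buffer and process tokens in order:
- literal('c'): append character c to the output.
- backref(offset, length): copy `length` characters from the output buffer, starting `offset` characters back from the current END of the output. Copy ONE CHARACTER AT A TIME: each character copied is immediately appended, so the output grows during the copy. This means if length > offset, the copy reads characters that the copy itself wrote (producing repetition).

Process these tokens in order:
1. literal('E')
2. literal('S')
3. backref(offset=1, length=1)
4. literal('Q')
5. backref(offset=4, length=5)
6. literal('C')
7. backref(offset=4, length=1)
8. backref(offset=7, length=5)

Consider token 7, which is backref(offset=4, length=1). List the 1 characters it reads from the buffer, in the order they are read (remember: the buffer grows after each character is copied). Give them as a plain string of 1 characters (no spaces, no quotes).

Token 1: literal('E'). Output: "E"
Token 2: literal('S'). Output: "ES"
Token 3: backref(off=1, len=1). Copied 'S' from pos 1. Output: "ESS"
Token 4: literal('Q'). Output: "ESSQ"
Token 5: backref(off=4, len=5) (overlapping!). Copied 'ESSQE' from pos 0. Output: "ESSQESSQE"
Token 6: literal('C'). Output: "ESSQESSQEC"
Token 7: backref(off=4, len=1). Buffer before: "ESSQESSQEC" (len 10)
  byte 1: read out[6]='S', append. Buffer now: "ESSQESSQECS"

Answer: S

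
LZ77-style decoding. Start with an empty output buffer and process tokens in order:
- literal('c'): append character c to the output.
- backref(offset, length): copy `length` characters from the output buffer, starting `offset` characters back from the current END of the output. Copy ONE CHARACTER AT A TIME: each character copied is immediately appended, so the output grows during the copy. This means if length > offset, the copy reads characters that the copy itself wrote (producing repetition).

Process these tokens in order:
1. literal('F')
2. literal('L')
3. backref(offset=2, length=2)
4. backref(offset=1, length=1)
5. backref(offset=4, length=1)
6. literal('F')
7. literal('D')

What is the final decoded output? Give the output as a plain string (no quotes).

Answer: FLFLLLFD

Derivation:
Token 1: literal('F'). Output: "F"
Token 2: literal('L'). Output: "FL"
Token 3: backref(off=2, len=2). Copied 'FL' from pos 0. Output: "FLFL"
Token 4: backref(off=1, len=1). Copied 'L' from pos 3. Output: "FLFLL"
Token 5: backref(off=4, len=1). Copied 'L' from pos 1. Output: "FLFLLL"
Token 6: literal('F'). Output: "FLFLLLF"
Token 7: literal('D'). Output: "FLFLLLFD"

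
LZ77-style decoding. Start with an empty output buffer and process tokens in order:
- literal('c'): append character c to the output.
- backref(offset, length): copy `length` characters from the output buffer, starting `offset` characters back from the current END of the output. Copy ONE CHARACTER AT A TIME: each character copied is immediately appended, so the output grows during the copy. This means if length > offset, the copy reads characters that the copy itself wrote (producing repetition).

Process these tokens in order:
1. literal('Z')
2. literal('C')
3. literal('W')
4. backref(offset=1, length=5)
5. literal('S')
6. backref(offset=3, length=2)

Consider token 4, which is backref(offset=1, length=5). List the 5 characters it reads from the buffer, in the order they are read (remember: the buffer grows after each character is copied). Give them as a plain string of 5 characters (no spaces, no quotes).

Token 1: literal('Z'). Output: "Z"
Token 2: literal('C'). Output: "ZC"
Token 3: literal('W'). Output: "ZCW"
Token 4: backref(off=1, len=5). Buffer before: "ZCW" (len 3)
  byte 1: read out[2]='W', append. Buffer now: "ZCWW"
  byte 2: read out[3]='W', append. Buffer now: "ZCWWW"
  byte 3: read out[4]='W', append. Buffer now: "ZCWWWW"
  byte 4: read out[5]='W', append. Buffer now: "ZCWWWWW"
  byte 5: read out[6]='W', append. Buffer now: "ZCWWWWWW"

Answer: WWWWW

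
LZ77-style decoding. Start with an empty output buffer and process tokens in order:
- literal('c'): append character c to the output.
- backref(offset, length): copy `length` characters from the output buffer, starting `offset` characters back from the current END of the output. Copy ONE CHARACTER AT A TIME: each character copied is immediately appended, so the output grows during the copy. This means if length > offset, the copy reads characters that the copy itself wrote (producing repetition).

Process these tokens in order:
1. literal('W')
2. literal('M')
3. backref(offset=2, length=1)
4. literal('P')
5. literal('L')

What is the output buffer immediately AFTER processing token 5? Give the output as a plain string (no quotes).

Token 1: literal('W'). Output: "W"
Token 2: literal('M'). Output: "WM"
Token 3: backref(off=2, len=1). Copied 'W' from pos 0. Output: "WMW"
Token 4: literal('P'). Output: "WMWP"
Token 5: literal('L'). Output: "WMWPL"

Answer: WMWPL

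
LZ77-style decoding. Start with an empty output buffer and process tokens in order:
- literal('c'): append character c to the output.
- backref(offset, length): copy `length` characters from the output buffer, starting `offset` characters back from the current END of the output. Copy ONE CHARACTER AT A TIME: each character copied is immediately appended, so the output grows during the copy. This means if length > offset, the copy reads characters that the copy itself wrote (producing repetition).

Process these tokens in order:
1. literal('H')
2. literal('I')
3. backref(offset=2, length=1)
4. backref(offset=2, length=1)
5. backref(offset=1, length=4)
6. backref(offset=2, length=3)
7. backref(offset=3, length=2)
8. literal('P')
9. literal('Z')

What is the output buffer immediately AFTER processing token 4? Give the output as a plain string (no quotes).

Token 1: literal('H'). Output: "H"
Token 2: literal('I'). Output: "HI"
Token 3: backref(off=2, len=1). Copied 'H' from pos 0. Output: "HIH"
Token 4: backref(off=2, len=1). Copied 'I' from pos 1. Output: "HIHI"

Answer: HIHI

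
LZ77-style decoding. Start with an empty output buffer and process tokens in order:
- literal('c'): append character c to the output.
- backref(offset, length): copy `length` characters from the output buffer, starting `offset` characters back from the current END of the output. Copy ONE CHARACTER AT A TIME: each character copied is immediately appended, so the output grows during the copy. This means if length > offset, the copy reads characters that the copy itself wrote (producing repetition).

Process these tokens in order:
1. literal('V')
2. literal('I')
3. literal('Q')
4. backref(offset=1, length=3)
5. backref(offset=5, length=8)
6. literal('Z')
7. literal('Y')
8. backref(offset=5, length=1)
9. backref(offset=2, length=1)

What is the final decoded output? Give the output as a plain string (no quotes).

Token 1: literal('V'). Output: "V"
Token 2: literal('I'). Output: "VI"
Token 3: literal('Q'). Output: "VIQ"
Token 4: backref(off=1, len=3) (overlapping!). Copied 'QQQ' from pos 2. Output: "VIQQQQ"
Token 5: backref(off=5, len=8) (overlapping!). Copied 'IQQQQIQQ' from pos 1. Output: "VIQQQQIQQQQIQQ"
Token 6: literal('Z'). Output: "VIQQQQIQQQQIQQZ"
Token 7: literal('Y'). Output: "VIQQQQIQQQQIQQZY"
Token 8: backref(off=5, len=1). Copied 'I' from pos 11. Output: "VIQQQQIQQQQIQQZYI"
Token 9: backref(off=2, len=1). Copied 'Y' from pos 15. Output: "VIQQQQIQQQQIQQZYIY"

Answer: VIQQQQIQQQQIQQZYIY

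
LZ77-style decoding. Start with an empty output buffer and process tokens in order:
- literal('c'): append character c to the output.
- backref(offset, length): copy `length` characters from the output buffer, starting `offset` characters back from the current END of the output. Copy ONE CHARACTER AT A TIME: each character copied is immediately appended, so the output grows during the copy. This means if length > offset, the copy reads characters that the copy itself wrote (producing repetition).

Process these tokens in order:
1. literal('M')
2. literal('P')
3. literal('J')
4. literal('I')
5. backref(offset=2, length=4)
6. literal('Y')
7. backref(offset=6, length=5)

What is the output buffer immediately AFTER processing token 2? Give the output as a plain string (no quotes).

Token 1: literal('M'). Output: "M"
Token 2: literal('P'). Output: "MP"

Answer: MP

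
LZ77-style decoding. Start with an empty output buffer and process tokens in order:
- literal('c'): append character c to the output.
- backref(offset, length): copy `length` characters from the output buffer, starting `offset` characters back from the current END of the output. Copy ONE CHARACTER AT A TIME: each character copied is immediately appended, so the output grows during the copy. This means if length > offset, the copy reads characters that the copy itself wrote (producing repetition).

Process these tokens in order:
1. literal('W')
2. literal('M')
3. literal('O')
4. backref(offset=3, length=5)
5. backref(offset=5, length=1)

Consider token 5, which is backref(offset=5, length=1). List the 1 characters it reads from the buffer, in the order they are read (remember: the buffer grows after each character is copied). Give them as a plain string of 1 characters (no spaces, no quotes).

Token 1: literal('W'). Output: "W"
Token 2: literal('M'). Output: "WM"
Token 3: literal('O'). Output: "WMO"
Token 4: backref(off=3, len=5) (overlapping!). Copied 'WMOWM' from pos 0. Output: "WMOWMOWM"
Token 5: backref(off=5, len=1). Buffer before: "WMOWMOWM" (len 8)
  byte 1: read out[3]='W', append. Buffer now: "WMOWMOWMW"

Answer: W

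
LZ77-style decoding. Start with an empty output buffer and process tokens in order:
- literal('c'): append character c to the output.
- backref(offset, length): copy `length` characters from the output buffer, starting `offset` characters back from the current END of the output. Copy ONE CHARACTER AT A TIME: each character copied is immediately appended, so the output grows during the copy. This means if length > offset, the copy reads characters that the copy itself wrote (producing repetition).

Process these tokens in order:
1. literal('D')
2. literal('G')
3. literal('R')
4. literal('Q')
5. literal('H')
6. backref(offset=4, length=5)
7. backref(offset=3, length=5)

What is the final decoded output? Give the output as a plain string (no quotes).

Answer: DGRQHGRQHGQHGQH

Derivation:
Token 1: literal('D'). Output: "D"
Token 2: literal('G'). Output: "DG"
Token 3: literal('R'). Output: "DGR"
Token 4: literal('Q'). Output: "DGRQ"
Token 5: literal('H'). Output: "DGRQH"
Token 6: backref(off=4, len=5) (overlapping!). Copied 'GRQHG' from pos 1. Output: "DGRQHGRQHG"
Token 7: backref(off=3, len=5) (overlapping!). Copied 'QHGQH' from pos 7. Output: "DGRQHGRQHGQHGQH"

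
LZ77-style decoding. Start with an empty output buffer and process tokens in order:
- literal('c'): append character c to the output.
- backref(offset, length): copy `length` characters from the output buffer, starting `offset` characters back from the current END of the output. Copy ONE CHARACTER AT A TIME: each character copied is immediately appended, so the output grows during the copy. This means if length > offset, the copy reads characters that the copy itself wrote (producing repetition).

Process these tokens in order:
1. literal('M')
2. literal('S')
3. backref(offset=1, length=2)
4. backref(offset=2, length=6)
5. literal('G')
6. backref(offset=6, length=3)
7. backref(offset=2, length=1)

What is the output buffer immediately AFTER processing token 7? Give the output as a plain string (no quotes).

Token 1: literal('M'). Output: "M"
Token 2: literal('S'). Output: "MS"
Token 3: backref(off=1, len=2) (overlapping!). Copied 'SS' from pos 1. Output: "MSSS"
Token 4: backref(off=2, len=6) (overlapping!). Copied 'SSSSSS' from pos 2. Output: "MSSSSSSSSS"
Token 5: literal('G'). Output: "MSSSSSSSSSG"
Token 6: backref(off=6, len=3). Copied 'SSS' from pos 5. Output: "MSSSSSSSSSGSSS"
Token 7: backref(off=2, len=1). Copied 'S' from pos 12. Output: "MSSSSSSSSSGSSSS"

Answer: MSSSSSSSSSGSSSS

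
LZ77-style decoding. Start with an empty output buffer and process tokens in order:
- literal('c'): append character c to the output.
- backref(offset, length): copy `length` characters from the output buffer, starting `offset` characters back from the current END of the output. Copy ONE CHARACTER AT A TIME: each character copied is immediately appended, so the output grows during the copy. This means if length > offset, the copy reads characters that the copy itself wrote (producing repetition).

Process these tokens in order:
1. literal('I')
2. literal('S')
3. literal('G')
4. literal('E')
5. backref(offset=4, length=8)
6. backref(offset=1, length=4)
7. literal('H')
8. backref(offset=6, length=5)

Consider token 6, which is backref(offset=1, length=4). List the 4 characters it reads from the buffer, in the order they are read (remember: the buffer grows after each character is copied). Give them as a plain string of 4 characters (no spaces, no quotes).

Answer: EEEE

Derivation:
Token 1: literal('I'). Output: "I"
Token 2: literal('S'). Output: "IS"
Token 3: literal('G'). Output: "ISG"
Token 4: literal('E'). Output: "ISGE"
Token 5: backref(off=4, len=8) (overlapping!). Copied 'ISGEISGE' from pos 0. Output: "ISGEISGEISGE"
Token 6: backref(off=1, len=4). Buffer before: "ISGEISGEISGE" (len 12)
  byte 1: read out[11]='E', append. Buffer now: "ISGEISGEISGEE"
  byte 2: read out[12]='E', append. Buffer now: "ISGEISGEISGEEE"
  byte 3: read out[13]='E', append. Buffer now: "ISGEISGEISGEEEE"
  byte 4: read out[14]='E', append. Buffer now: "ISGEISGEISGEEEEE"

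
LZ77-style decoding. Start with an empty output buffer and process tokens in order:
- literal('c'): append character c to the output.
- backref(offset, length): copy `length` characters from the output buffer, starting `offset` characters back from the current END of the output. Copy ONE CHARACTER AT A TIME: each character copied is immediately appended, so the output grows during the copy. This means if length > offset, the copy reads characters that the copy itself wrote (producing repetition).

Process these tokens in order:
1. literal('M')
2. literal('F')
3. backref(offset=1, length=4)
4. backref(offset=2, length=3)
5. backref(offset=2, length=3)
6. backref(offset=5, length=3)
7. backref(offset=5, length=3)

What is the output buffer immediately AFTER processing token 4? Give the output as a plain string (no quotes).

Answer: MFFFFFFFF

Derivation:
Token 1: literal('M'). Output: "M"
Token 2: literal('F'). Output: "MF"
Token 3: backref(off=1, len=4) (overlapping!). Copied 'FFFF' from pos 1. Output: "MFFFFF"
Token 4: backref(off=2, len=3) (overlapping!). Copied 'FFF' from pos 4. Output: "MFFFFFFFF"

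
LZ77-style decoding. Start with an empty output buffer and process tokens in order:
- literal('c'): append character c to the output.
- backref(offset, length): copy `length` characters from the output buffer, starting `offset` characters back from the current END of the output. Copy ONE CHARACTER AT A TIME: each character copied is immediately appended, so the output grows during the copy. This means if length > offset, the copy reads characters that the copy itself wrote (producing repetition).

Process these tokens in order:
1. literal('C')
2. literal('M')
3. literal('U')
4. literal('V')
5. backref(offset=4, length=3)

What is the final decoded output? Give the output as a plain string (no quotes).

Answer: CMUVCMU

Derivation:
Token 1: literal('C'). Output: "C"
Token 2: literal('M'). Output: "CM"
Token 3: literal('U'). Output: "CMU"
Token 4: literal('V'). Output: "CMUV"
Token 5: backref(off=4, len=3). Copied 'CMU' from pos 0. Output: "CMUVCMU"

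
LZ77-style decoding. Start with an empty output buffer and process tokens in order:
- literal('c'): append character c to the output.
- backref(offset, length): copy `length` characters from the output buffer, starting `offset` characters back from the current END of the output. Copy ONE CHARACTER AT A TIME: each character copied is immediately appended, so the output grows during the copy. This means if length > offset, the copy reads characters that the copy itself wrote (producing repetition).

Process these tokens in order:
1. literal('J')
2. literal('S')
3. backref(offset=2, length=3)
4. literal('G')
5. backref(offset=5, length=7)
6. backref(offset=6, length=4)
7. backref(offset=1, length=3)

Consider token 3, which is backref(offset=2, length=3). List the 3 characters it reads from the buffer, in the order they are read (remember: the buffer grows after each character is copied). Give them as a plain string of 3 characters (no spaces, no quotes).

Token 1: literal('J'). Output: "J"
Token 2: literal('S'). Output: "JS"
Token 3: backref(off=2, len=3). Buffer before: "JS" (len 2)
  byte 1: read out[0]='J', append. Buffer now: "JSJ"
  byte 2: read out[1]='S', append. Buffer now: "JSJS"
  byte 3: read out[2]='J', append. Buffer now: "JSJSJ"

Answer: JSJ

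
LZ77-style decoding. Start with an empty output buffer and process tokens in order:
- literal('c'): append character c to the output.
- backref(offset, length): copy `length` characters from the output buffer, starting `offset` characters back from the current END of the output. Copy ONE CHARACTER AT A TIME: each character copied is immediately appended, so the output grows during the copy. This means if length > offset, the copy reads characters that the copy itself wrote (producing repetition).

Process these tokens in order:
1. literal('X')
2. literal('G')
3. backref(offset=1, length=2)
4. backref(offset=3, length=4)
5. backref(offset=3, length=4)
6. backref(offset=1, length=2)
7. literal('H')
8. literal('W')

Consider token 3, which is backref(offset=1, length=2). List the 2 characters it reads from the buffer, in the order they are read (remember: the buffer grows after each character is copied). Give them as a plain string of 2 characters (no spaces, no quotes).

Token 1: literal('X'). Output: "X"
Token 2: literal('G'). Output: "XG"
Token 3: backref(off=1, len=2). Buffer before: "XG" (len 2)
  byte 1: read out[1]='G', append. Buffer now: "XGG"
  byte 2: read out[2]='G', append. Buffer now: "XGGG"

Answer: GG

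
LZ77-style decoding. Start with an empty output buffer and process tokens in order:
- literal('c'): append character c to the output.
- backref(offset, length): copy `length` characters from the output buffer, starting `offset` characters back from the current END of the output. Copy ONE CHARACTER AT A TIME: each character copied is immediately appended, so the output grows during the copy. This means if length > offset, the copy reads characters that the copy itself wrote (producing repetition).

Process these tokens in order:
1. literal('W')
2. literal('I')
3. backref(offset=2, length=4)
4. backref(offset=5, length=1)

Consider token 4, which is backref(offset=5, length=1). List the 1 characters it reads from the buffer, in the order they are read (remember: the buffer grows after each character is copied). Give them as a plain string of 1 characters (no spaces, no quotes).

Token 1: literal('W'). Output: "W"
Token 2: literal('I'). Output: "WI"
Token 3: backref(off=2, len=4) (overlapping!). Copied 'WIWI' from pos 0. Output: "WIWIWI"
Token 4: backref(off=5, len=1). Buffer before: "WIWIWI" (len 6)
  byte 1: read out[1]='I', append. Buffer now: "WIWIWII"

Answer: I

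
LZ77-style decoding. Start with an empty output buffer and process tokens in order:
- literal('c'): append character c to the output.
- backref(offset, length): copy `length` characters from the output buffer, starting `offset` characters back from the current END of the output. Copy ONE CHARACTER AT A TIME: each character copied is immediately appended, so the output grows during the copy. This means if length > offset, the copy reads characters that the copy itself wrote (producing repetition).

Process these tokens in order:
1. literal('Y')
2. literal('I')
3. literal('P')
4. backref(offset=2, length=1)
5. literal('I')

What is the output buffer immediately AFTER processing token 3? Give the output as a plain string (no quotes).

Answer: YIP

Derivation:
Token 1: literal('Y'). Output: "Y"
Token 2: literal('I'). Output: "YI"
Token 3: literal('P'). Output: "YIP"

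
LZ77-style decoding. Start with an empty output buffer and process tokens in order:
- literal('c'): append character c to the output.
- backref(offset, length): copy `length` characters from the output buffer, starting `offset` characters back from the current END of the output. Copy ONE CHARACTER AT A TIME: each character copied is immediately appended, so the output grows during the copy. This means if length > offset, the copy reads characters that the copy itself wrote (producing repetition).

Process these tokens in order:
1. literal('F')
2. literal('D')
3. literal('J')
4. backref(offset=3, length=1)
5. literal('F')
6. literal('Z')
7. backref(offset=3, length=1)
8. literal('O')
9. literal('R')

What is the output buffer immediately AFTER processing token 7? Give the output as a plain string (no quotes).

Token 1: literal('F'). Output: "F"
Token 2: literal('D'). Output: "FD"
Token 3: literal('J'). Output: "FDJ"
Token 4: backref(off=3, len=1). Copied 'F' from pos 0. Output: "FDJF"
Token 5: literal('F'). Output: "FDJFF"
Token 6: literal('Z'). Output: "FDJFFZ"
Token 7: backref(off=3, len=1). Copied 'F' from pos 3. Output: "FDJFFZF"

Answer: FDJFFZF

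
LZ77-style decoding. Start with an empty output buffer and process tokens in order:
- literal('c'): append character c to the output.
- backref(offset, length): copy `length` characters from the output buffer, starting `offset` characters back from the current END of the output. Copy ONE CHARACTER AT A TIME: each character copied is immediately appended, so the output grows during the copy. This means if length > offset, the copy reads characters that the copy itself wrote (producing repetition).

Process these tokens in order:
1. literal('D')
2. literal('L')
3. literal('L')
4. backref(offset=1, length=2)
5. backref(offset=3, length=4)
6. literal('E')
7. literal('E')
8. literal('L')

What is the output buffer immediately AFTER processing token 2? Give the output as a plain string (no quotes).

Answer: DL

Derivation:
Token 1: literal('D'). Output: "D"
Token 2: literal('L'). Output: "DL"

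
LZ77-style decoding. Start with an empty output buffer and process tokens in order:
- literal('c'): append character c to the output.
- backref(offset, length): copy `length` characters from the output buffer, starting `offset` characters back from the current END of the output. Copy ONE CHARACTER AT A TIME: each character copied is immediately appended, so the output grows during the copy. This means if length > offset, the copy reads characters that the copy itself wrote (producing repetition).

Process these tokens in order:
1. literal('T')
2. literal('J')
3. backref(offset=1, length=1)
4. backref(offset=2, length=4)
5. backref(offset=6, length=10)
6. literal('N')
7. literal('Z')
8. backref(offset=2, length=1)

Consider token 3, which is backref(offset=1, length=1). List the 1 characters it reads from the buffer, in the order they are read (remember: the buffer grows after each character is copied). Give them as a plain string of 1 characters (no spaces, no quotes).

Answer: J

Derivation:
Token 1: literal('T'). Output: "T"
Token 2: literal('J'). Output: "TJ"
Token 3: backref(off=1, len=1). Buffer before: "TJ" (len 2)
  byte 1: read out[1]='J', append. Buffer now: "TJJ"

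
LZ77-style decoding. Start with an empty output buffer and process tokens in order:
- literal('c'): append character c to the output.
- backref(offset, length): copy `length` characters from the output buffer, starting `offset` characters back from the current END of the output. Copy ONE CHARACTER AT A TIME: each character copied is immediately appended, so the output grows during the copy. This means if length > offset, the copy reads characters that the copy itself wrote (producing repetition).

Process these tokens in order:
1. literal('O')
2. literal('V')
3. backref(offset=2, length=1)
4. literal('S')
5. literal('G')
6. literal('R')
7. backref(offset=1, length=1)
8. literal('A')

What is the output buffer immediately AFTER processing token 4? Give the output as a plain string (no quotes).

Answer: OVOS

Derivation:
Token 1: literal('O'). Output: "O"
Token 2: literal('V'). Output: "OV"
Token 3: backref(off=2, len=1). Copied 'O' from pos 0. Output: "OVO"
Token 4: literal('S'). Output: "OVOS"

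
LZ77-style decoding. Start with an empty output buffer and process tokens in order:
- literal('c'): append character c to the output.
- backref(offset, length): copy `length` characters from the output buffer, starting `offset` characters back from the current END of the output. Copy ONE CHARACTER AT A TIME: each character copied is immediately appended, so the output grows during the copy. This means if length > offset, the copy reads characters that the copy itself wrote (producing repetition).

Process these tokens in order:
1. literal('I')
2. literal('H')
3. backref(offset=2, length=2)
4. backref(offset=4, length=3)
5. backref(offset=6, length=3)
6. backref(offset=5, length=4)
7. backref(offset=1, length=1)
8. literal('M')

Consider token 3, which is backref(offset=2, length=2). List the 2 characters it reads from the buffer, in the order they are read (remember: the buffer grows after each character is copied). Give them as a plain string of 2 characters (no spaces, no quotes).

Answer: IH

Derivation:
Token 1: literal('I'). Output: "I"
Token 2: literal('H'). Output: "IH"
Token 3: backref(off=2, len=2). Buffer before: "IH" (len 2)
  byte 1: read out[0]='I', append. Buffer now: "IHI"
  byte 2: read out[1]='H', append. Buffer now: "IHIH"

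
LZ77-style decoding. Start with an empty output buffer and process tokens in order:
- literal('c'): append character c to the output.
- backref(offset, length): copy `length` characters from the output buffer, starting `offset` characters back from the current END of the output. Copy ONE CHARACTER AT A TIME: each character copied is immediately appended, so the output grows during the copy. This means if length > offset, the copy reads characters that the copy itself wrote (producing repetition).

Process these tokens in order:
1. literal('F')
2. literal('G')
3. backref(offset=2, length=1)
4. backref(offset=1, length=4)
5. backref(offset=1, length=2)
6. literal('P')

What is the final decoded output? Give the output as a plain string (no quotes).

Token 1: literal('F'). Output: "F"
Token 2: literal('G'). Output: "FG"
Token 3: backref(off=2, len=1). Copied 'F' from pos 0. Output: "FGF"
Token 4: backref(off=1, len=4) (overlapping!). Copied 'FFFF' from pos 2. Output: "FGFFFFF"
Token 5: backref(off=1, len=2) (overlapping!). Copied 'FF' from pos 6. Output: "FGFFFFFFF"
Token 6: literal('P'). Output: "FGFFFFFFFP"

Answer: FGFFFFFFFP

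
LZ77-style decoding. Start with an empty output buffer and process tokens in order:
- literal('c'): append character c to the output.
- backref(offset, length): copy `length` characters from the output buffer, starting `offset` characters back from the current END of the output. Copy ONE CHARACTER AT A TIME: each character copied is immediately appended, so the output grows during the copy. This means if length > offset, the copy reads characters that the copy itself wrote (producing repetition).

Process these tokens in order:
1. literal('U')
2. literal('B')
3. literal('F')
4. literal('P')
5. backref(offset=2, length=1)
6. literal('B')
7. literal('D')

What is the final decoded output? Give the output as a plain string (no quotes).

Token 1: literal('U'). Output: "U"
Token 2: literal('B'). Output: "UB"
Token 3: literal('F'). Output: "UBF"
Token 4: literal('P'). Output: "UBFP"
Token 5: backref(off=2, len=1). Copied 'F' from pos 2. Output: "UBFPF"
Token 6: literal('B'). Output: "UBFPFB"
Token 7: literal('D'). Output: "UBFPFBD"

Answer: UBFPFBD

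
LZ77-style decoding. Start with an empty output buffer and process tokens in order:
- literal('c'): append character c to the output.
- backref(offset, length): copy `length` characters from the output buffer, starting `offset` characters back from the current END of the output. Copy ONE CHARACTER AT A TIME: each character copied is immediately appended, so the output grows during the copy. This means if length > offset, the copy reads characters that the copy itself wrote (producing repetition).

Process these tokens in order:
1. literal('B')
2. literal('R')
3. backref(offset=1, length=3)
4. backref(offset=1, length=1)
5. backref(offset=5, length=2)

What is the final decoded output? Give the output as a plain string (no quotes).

Answer: BRRRRRRR

Derivation:
Token 1: literal('B'). Output: "B"
Token 2: literal('R'). Output: "BR"
Token 3: backref(off=1, len=3) (overlapping!). Copied 'RRR' from pos 1. Output: "BRRRR"
Token 4: backref(off=1, len=1). Copied 'R' from pos 4. Output: "BRRRRR"
Token 5: backref(off=5, len=2). Copied 'RR' from pos 1. Output: "BRRRRRRR"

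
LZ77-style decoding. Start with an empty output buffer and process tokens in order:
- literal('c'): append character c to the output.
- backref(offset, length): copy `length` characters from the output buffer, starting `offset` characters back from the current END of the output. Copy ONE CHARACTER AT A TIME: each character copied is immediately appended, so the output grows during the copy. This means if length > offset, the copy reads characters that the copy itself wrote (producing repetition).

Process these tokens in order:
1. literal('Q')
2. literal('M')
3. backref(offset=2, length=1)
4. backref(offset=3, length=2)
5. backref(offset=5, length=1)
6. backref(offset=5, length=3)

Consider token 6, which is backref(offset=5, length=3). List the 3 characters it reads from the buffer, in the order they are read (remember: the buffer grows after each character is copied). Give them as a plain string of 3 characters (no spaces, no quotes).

Answer: MQQ

Derivation:
Token 1: literal('Q'). Output: "Q"
Token 2: literal('M'). Output: "QM"
Token 3: backref(off=2, len=1). Copied 'Q' from pos 0. Output: "QMQ"
Token 4: backref(off=3, len=2). Copied 'QM' from pos 0. Output: "QMQQM"
Token 5: backref(off=5, len=1). Copied 'Q' from pos 0. Output: "QMQQMQ"
Token 6: backref(off=5, len=3). Buffer before: "QMQQMQ" (len 6)
  byte 1: read out[1]='M', append. Buffer now: "QMQQMQM"
  byte 2: read out[2]='Q', append. Buffer now: "QMQQMQMQ"
  byte 3: read out[3]='Q', append. Buffer now: "QMQQMQMQQ"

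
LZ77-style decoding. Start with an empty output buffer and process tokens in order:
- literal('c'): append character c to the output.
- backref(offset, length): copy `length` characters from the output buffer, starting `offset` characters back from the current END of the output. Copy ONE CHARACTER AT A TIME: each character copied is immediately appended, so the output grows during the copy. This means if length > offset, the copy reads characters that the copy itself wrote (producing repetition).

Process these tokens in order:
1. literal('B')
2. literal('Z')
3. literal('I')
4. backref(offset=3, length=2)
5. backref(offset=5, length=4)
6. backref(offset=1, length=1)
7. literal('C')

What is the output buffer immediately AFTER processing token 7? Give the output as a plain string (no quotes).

Token 1: literal('B'). Output: "B"
Token 2: literal('Z'). Output: "BZ"
Token 3: literal('I'). Output: "BZI"
Token 4: backref(off=3, len=2). Copied 'BZ' from pos 0. Output: "BZIBZ"
Token 5: backref(off=5, len=4). Copied 'BZIB' from pos 0. Output: "BZIBZBZIB"
Token 6: backref(off=1, len=1). Copied 'B' from pos 8. Output: "BZIBZBZIBB"
Token 7: literal('C'). Output: "BZIBZBZIBBC"

Answer: BZIBZBZIBBC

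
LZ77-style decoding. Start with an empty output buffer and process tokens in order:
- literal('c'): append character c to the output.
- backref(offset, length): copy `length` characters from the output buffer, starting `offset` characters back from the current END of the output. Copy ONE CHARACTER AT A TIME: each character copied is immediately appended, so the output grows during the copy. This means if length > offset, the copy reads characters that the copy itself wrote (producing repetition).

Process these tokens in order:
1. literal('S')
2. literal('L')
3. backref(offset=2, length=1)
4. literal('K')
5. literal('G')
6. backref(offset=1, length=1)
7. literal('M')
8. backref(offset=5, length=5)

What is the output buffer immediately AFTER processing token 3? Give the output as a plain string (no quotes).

Token 1: literal('S'). Output: "S"
Token 2: literal('L'). Output: "SL"
Token 3: backref(off=2, len=1). Copied 'S' from pos 0. Output: "SLS"

Answer: SLS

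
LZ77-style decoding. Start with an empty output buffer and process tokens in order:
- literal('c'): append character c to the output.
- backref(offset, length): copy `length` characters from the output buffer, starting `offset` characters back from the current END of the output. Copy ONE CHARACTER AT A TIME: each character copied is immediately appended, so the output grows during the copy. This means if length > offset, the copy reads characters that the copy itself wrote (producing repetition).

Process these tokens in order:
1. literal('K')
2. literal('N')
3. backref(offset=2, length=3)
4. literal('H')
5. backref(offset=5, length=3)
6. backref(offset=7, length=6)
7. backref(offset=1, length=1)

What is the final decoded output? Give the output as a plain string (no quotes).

Token 1: literal('K'). Output: "K"
Token 2: literal('N'). Output: "KN"
Token 3: backref(off=2, len=3) (overlapping!). Copied 'KNK' from pos 0. Output: "KNKNK"
Token 4: literal('H'). Output: "KNKNKH"
Token 5: backref(off=5, len=3). Copied 'NKN' from pos 1. Output: "KNKNKHNKN"
Token 6: backref(off=7, len=6). Copied 'KNKHNK' from pos 2. Output: "KNKNKHNKNKNKHNK"
Token 7: backref(off=1, len=1). Copied 'K' from pos 14. Output: "KNKNKHNKNKNKHNKK"

Answer: KNKNKHNKNKNKHNKK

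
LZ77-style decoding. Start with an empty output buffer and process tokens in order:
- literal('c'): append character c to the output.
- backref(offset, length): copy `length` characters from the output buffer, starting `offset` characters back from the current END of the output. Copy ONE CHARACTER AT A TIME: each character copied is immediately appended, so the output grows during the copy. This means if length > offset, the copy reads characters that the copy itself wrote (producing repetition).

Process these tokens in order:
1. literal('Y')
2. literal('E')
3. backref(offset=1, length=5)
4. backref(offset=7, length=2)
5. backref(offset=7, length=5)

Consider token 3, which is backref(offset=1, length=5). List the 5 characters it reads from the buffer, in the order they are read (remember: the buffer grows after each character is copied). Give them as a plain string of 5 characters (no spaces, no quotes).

Token 1: literal('Y'). Output: "Y"
Token 2: literal('E'). Output: "YE"
Token 3: backref(off=1, len=5). Buffer before: "YE" (len 2)
  byte 1: read out[1]='E', append. Buffer now: "YEE"
  byte 2: read out[2]='E', append. Buffer now: "YEEE"
  byte 3: read out[3]='E', append. Buffer now: "YEEEE"
  byte 4: read out[4]='E', append. Buffer now: "YEEEEE"
  byte 5: read out[5]='E', append. Buffer now: "YEEEEEE"

Answer: EEEEE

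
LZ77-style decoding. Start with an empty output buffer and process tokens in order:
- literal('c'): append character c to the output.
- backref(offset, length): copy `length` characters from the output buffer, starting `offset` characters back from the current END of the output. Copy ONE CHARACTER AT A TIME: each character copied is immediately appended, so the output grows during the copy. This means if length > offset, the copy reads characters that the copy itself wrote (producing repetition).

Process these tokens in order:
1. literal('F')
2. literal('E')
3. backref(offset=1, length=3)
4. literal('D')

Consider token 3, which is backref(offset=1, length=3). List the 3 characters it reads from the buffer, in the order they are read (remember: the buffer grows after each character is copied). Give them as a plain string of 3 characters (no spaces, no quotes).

Token 1: literal('F'). Output: "F"
Token 2: literal('E'). Output: "FE"
Token 3: backref(off=1, len=3). Buffer before: "FE" (len 2)
  byte 1: read out[1]='E', append. Buffer now: "FEE"
  byte 2: read out[2]='E', append. Buffer now: "FEEE"
  byte 3: read out[3]='E', append. Buffer now: "FEEEE"

Answer: EEE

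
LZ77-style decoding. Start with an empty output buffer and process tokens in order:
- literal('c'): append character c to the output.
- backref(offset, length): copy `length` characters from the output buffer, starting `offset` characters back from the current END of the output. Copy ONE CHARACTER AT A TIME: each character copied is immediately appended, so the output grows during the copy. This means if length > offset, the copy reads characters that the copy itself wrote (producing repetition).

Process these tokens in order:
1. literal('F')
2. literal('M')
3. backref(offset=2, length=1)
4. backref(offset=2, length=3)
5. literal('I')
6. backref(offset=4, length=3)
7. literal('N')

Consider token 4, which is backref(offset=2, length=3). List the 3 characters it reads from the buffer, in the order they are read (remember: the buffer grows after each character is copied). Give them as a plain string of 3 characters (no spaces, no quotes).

Token 1: literal('F'). Output: "F"
Token 2: literal('M'). Output: "FM"
Token 3: backref(off=2, len=1). Copied 'F' from pos 0. Output: "FMF"
Token 4: backref(off=2, len=3). Buffer before: "FMF" (len 3)
  byte 1: read out[1]='M', append. Buffer now: "FMFM"
  byte 2: read out[2]='F', append. Buffer now: "FMFMF"
  byte 3: read out[3]='M', append. Buffer now: "FMFMFM"

Answer: MFM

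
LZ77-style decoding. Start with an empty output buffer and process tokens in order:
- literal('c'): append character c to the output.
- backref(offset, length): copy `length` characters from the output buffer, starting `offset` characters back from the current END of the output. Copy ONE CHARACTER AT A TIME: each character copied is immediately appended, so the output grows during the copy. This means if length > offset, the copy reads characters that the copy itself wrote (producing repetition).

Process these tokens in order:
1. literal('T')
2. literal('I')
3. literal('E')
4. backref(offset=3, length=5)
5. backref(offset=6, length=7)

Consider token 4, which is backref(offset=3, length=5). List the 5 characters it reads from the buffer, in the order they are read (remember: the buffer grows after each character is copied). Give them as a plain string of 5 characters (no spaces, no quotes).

Answer: TIETI

Derivation:
Token 1: literal('T'). Output: "T"
Token 2: literal('I'). Output: "TI"
Token 3: literal('E'). Output: "TIE"
Token 4: backref(off=3, len=5). Buffer before: "TIE" (len 3)
  byte 1: read out[0]='T', append. Buffer now: "TIET"
  byte 2: read out[1]='I', append. Buffer now: "TIETI"
  byte 3: read out[2]='E', append. Buffer now: "TIETIE"
  byte 4: read out[3]='T', append. Buffer now: "TIETIET"
  byte 5: read out[4]='I', append. Buffer now: "TIETIETI"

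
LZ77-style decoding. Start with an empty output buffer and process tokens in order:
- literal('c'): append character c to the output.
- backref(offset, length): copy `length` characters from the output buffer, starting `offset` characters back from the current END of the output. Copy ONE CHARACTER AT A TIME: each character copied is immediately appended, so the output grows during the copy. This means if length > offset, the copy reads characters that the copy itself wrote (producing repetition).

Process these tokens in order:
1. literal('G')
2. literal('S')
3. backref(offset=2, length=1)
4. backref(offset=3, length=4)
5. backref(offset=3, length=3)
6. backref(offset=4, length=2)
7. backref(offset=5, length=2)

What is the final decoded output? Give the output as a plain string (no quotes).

Answer: GSGGSGGSGGGSSG

Derivation:
Token 1: literal('G'). Output: "G"
Token 2: literal('S'). Output: "GS"
Token 3: backref(off=2, len=1). Copied 'G' from pos 0. Output: "GSG"
Token 4: backref(off=3, len=4) (overlapping!). Copied 'GSGG' from pos 0. Output: "GSGGSGG"
Token 5: backref(off=3, len=3). Copied 'SGG' from pos 4. Output: "GSGGSGGSGG"
Token 6: backref(off=4, len=2). Copied 'GS' from pos 6. Output: "GSGGSGGSGGGS"
Token 7: backref(off=5, len=2). Copied 'SG' from pos 7. Output: "GSGGSGGSGGGSSG"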